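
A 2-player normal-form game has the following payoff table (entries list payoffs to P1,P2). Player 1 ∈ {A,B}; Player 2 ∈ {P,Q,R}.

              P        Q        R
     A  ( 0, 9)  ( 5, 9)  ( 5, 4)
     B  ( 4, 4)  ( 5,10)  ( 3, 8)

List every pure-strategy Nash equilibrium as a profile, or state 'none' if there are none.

(A,P): not NE [P1→B gives 4>0]
(A,Q): NE
(A,R): not NE [P2→Q gives 9>4]
(B,P): not NE [P2→Q gives 10>4]
(B,Q): NE
(B,R): not NE [P1→A gives 5>3; P2→Q gives 10>8]

Nash profiles: (A,Q), (B,Q)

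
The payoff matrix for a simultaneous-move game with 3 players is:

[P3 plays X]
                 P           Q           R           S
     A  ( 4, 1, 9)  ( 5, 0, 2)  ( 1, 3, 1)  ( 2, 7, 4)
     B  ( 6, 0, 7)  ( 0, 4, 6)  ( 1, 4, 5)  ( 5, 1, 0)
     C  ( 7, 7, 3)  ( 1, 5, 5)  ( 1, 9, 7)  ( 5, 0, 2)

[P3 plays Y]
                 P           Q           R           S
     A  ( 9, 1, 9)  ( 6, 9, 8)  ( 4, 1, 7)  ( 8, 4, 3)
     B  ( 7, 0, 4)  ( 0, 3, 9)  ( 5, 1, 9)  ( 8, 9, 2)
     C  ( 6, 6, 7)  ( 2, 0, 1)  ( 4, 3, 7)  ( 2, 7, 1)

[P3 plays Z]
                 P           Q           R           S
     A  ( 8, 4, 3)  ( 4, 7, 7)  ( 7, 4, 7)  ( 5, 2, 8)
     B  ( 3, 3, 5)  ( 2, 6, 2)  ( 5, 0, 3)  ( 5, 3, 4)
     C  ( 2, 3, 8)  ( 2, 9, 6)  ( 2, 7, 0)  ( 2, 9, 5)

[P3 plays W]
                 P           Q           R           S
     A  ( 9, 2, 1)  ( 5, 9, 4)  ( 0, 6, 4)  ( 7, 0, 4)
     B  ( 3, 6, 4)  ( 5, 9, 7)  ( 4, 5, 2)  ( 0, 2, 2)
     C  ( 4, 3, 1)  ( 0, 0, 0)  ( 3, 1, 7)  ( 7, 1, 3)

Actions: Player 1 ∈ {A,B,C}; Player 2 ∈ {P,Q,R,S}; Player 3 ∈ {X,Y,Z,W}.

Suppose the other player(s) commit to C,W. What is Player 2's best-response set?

P2 best: {P}

u_2(P vs C,W) = 3
u_2(Q vs C,W) = 0
u_2(R vs C,W) = 1
u_2(S vs C,W) = 1
max payoff 3 at {P}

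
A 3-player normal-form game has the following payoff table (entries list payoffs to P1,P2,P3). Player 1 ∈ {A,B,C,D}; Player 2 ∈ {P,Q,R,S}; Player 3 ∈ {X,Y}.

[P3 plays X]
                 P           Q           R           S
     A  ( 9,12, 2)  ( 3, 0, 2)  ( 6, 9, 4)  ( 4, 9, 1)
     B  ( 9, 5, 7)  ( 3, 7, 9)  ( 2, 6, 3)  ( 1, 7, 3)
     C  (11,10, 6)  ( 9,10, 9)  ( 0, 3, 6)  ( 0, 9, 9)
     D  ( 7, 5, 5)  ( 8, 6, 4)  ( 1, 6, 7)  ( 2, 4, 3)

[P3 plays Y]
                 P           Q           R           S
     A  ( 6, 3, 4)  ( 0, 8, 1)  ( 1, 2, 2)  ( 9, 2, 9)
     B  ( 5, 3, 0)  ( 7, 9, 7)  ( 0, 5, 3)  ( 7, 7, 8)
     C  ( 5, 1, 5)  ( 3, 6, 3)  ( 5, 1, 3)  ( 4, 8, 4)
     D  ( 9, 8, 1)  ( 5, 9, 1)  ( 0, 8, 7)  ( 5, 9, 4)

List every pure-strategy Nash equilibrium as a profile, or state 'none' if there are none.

(A,P,X): not NE [P1→C gives 11>9; P3→Y gives 4>2]
(A,P,Y): not NE [P1→D gives 9>6; P2→Q gives 8>3]
(A,Q,X): not NE [P1→C gives 9>3; P2→P gives 12>0]
(A,Q,Y): not NE [P1→B gives 7>0; P3→X gives 2>1]
(A,R,X): not NE [P2→P gives 12>9]
(A,R,Y): not NE [P1→C gives 5>1; P2→Q gives 8>2; P3→X gives 4>2]
(A,S,X): not NE [P2→P gives 12>9; P3→Y gives 9>1]
(A,S,Y): not NE [P2→Q gives 8>2]
(B,P,X): not NE [P1→C gives 11>9; P2→S gives 7>5]
(B,P,Y): not NE [P1→D gives 9>5; P2→Q gives 9>3; P3→X gives 7>0]
(B,Q,X): not NE [P1→C gives 9>3]
(B,Q,Y): not NE [P3→X gives 9>7]
(B,R,X): not NE [P1→A gives 6>2; P2→S gives 7>6]
(B,R,Y): not NE [P1→C gives 5>0; P2→Q gives 9>5]
(B,S,X): not NE [P1→A gives 4>1; P3→Y gives 8>3]
(B,S,Y): not NE [P1→A gives 9>7; P2→Q gives 9>7]
(C,P,X): NE
(C,P,Y): not NE [P1→D gives 9>5; P2→S gives 8>1; P3→X gives 6>5]
(C,Q,X): NE
(C,Q,Y): not NE [P1→B gives 7>3; P2→S gives 8>6; P3→X gives 9>3]
(C,R,X): not NE [P1→A gives 6>0; P2→Q gives 10>3]
(C,R,Y): not NE [P2→S gives 8>1; P3→X gives 6>3]
(C,S,X): not NE [P1→A gives 4>0; P2→Q gives 10>9]
(C,S,Y): not NE [P1→A gives 9>4; P3→X gives 9>4]
(D,P,X): not NE [P1→C gives 11>7; P2→R gives 6>5]
(D,P,Y): not NE [P2→S gives 9>8; P3→X gives 5>1]
(D,Q,X): not NE [P1→C gives 9>8]
(D,Q,Y): not NE [P1→B gives 7>5; P3→X gives 4>1]
(D,R,X): not NE [P1→A gives 6>1]
(D,R,Y): not NE [P1→C gives 5>0; P2→S gives 9>8]
(D,S,X): not NE [P1→A gives 4>2; P2→R gives 6>4; P3→Y gives 4>3]
(D,S,Y): not NE [P1→A gives 9>5]

PSNE = {(C,P,X), (C,Q,X)}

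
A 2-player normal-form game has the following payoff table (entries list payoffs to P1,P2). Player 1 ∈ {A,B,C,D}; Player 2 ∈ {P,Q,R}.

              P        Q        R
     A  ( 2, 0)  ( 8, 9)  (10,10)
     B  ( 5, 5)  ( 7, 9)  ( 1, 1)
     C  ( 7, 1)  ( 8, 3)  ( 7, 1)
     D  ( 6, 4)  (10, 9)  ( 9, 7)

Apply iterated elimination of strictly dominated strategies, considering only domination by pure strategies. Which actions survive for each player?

Survivors P1:{A,D} P2:{Q,R}

P1 drop B (C beats it: P:7>5 Q:8>7 R:7>1)
P2 drop P (Q beats it: A:9>0 C:3>1 D:9>4)
P1 drop C (D beats it: Q:10>8 R:9>7)
P1→{A,D} P2→{Q,R}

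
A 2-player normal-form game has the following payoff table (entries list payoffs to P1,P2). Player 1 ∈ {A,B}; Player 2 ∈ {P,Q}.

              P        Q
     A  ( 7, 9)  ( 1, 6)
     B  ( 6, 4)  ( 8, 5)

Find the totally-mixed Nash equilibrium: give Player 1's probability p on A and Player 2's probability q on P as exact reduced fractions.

P1 indiff ⇒ q·7+(1-q)·1 = q·6+(1-q)·8 ⇒ q(1) = (1-q)(7) ⇒ q = 7/8
P2 indiff ⇒ p·9+(1-p)·4 = p·6+(1-p)·5 ⇒ p(3) = (1-p)(1) ⇒ p = 1/4

p=1/4, q=7/8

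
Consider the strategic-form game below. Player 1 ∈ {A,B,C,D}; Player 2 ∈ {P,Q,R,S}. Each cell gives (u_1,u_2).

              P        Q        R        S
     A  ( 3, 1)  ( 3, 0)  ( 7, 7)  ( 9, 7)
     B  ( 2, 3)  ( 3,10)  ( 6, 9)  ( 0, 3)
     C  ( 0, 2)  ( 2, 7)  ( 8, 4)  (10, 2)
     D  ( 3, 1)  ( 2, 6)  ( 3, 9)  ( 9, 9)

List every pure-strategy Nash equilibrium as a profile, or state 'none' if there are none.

(A,P): not NE [P2→S gives 7>1]
(A,Q): not NE [P2→S gives 7>0]
(A,R): not NE [P1→C gives 8>7]
(A,S): not NE [P1→C gives 10>9]
(B,P): not NE [P1→D gives 3>2; P2→Q gives 10>3]
(B,Q): NE
(B,R): not NE [P1→C gives 8>6; P2→Q gives 10>9]
(B,S): not NE [P1→C gives 10>0; P2→Q gives 10>3]
(C,P): not NE [P1→D gives 3>0; P2→Q gives 7>2]
(C,Q): not NE [P1→B gives 3>2]
(C,R): not NE [P2→Q gives 7>4]
(C,S): not NE [P2→Q gives 7>2]
(D,P): not NE [P2→S gives 9>1]
(D,Q): not NE [P1→B gives 3>2; P2→S gives 9>6]
(D,R): not NE [P1→C gives 8>3]
(D,S): not NE [P1→C gives 10>9]

PSNE = {(B,Q)}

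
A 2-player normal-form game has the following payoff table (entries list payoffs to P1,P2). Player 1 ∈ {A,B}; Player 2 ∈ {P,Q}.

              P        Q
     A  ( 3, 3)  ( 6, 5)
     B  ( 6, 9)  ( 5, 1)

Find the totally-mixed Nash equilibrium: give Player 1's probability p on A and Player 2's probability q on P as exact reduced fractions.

(p,q) = (4/5, 1/4)

P1 indiff ⇒ q·3+(1-q)·6 = q·6+(1-q)·5 ⇒ q(-3) = (1-q)(-1) ⇒ q = 1/4
P2 indiff ⇒ p·3+(1-p)·9 = p·5+(1-p)·1 ⇒ p(-2) = (1-p)(-8) ⇒ p = 4/5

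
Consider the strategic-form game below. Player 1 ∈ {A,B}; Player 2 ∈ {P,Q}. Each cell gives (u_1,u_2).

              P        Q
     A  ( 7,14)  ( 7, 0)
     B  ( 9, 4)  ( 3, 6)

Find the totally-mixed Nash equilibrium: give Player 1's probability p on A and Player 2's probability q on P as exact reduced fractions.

P1 indiff ⇒ q·7+(1-q)·7 = q·9+(1-q)·3 ⇒ q(-2) = (1-q)(-4) ⇒ q = 2/3
P2 indiff ⇒ p·14+(1-p)·4 = p·0+(1-p)·6 ⇒ p(14) = (1-p)(2) ⇒ p = 1/8

(p,q) = (1/8, 2/3)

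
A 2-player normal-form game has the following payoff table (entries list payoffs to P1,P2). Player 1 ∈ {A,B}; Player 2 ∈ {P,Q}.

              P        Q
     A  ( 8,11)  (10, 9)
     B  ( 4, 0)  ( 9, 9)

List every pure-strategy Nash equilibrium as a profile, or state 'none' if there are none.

(A,P): NE
(A,Q): not NE [P2→P gives 11>9]
(B,P): not NE [P1→A gives 8>4; P2→Q gives 9>0]
(B,Q): not NE [P1→A gives 10>9]

PSNE = {(A,P)}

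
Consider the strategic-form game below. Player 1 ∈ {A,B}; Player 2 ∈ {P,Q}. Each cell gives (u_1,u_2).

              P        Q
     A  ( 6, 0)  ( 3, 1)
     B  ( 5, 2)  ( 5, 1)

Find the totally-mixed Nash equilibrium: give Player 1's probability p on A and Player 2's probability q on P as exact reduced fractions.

(p,q) = (1/2, 2/3)

P1 indiff ⇒ q·6+(1-q)·3 = q·5+(1-q)·5 ⇒ q(1) = (1-q)(2) ⇒ q = 2/3
P2 indiff ⇒ p·0+(1-p)·2 = p·1+(1-p)·1 ⇒ p(-1) = (1-p)(-1) ⇒ p = 1/2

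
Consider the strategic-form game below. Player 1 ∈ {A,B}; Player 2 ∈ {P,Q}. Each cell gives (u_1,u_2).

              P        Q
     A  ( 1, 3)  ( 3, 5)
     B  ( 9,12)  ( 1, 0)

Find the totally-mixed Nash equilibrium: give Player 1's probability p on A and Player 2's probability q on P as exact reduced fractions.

P1 mixes 6/7 on A; P2 mixes 1/5 on P

P1 indiff ⇒ q·1+(1-q)·3 = q·9+(1-q)·1 ⇒ q(-8) = (1-q)(-2) ⇒ q = 1/5
P2 indiff ⇒ p·3+(1-p)·12 = p·5+(1-p)·0 ⇒ p(-2) = (1-p)(-12) ⇒ p = 6/7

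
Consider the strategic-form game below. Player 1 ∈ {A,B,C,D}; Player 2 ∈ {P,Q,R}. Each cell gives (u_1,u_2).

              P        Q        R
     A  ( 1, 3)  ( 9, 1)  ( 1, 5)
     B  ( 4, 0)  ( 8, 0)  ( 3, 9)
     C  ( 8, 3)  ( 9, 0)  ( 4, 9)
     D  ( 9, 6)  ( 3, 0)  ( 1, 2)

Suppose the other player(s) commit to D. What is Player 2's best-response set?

P2 best: {P}

u_2(P vs D) = 6
u_2(Q vs D) = 0
u_2(R vs D) = 2
max payoff 6 at {P}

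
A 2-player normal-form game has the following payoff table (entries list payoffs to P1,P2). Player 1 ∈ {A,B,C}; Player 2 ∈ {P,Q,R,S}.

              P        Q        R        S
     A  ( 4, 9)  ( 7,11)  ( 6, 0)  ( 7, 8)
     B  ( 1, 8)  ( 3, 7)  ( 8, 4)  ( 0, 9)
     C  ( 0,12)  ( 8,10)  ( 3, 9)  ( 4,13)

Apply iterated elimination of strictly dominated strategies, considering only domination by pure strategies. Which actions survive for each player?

Remaining: P1:{A,C} P2:{P,Q,S}

P2 drop R (P beats it: A:9>0 B:8>4 C:12>9)
P1 drop B (A beats it: P:4>1 Q:7>3 S:7>0)
P1→{A,C} P2→{P,Q,S}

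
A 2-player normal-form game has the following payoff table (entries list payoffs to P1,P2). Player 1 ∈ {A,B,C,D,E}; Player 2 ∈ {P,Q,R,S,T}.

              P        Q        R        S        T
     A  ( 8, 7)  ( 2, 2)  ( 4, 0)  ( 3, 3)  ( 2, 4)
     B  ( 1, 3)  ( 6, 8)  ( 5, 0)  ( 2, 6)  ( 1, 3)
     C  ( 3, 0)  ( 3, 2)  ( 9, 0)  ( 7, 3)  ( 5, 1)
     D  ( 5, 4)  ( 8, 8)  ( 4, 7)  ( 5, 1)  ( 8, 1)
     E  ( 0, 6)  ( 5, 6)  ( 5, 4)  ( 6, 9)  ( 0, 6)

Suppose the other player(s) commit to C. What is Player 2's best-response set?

u_2(P vs C) = 0
u_2(Q vs C) = 2
u_2(R vs C) = 0
u_2(S vs C) = 3
u_2(T vs C) = 1
max payoff 3 at {S}

P2 best: {S}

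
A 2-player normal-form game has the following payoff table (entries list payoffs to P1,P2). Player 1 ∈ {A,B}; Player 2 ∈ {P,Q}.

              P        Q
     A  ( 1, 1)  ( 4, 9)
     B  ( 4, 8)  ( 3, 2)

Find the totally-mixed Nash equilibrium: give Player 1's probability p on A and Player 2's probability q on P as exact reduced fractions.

p=3/7, q=1/4

P1 indiff ⇒ q·1+(1-q)·4 = q·4+(1-q)·3 ⇒ q(-3) = (1-q)(-1) ⇒ q = 1/4
P2 indiff ⇒ p·1+(1-p)·8 = p·9+(1-p)·2 ⇒ p(-8) = (1-p)(-6) ⇒ p = 3/7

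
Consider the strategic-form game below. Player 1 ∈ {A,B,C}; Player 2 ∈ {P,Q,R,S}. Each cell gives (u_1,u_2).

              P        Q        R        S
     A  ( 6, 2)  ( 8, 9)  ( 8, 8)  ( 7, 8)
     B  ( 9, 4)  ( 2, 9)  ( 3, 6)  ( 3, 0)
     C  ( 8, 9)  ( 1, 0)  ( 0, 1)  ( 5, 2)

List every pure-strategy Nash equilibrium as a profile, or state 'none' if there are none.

NE set: (A,Q)

(A,P): not NE [P1→B gives 9>6; P2→Q gives 9>2]
(A,Q): NE
(A,R): not NE [P2→Q gives 9>8]
(A,S): not NE [P2→Q gives 9>8]
(B,P): not NE [P2→Q gives 9>4]
(B,Q): not NE [P1→A gives 8>2]
(B,R): not NE [P1→A gives 8>3; P2→Q gives 9>6]
(B,S): not NE [P1→A gives 7>3; P2→Q gives 9>0]
(C,P): not NE [P1→B gives 9>8]
(C,Q): not NE [P1→A gives 8>1; P2→P gives 9>0]
(C,R): not NE [P1→A gives 8>0; P2→P gives 9>1]
(C,S): not NE [P1→A gives 7>5; P2→P gives 9>2]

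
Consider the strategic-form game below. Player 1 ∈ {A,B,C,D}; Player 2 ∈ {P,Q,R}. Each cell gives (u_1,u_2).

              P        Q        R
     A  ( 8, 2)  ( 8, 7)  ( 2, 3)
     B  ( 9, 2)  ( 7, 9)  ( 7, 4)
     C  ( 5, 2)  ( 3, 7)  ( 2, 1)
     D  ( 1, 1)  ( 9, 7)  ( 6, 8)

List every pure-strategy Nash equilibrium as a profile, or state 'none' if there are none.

Equilibria: none

(A,P): not NE [P1→B gives 9>8; P2→Q gives 7>2]
(A,Q): not NE [P1→D gives 9>8]
(A,R): not NE [P1→B gives 7>2; P2→Q gives 7>3]
(B,P): not NE [P2→Q gives 9>2]
(B,Q): not NE [P1→D gives 9>7]
(B,R): not NE [P2→Q gives 9>4]
(C,P): not NE [P1→B gives 9>5; P2→Q gives 7>2]
(C,Q): not NE [P1→D gives 9>3]
(C,R): not NE [P1→B gives 7>2; P2→Q gives 7>1]
(D,P): not NE [P1→B gives 9>1; P2→R gives 8>1]
(D,Q): not NE [P2→R gives 8>7]
(D,R): not NE [P1→B gives 7>6]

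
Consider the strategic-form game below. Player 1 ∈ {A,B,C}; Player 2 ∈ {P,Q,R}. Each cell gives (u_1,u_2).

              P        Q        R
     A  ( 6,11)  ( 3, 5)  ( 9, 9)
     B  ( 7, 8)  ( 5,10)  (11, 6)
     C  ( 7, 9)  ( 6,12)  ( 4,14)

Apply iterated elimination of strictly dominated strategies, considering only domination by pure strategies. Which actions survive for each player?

Remaining: P1:{B,C} P2:{Q,R}

P1 drop A (B beats it: P:7>6 Q:5>3 R:11>9)
P2 drop P (Q beats it: B:10>8 C:12>9)
P1→{B,C} P2→{Q,R}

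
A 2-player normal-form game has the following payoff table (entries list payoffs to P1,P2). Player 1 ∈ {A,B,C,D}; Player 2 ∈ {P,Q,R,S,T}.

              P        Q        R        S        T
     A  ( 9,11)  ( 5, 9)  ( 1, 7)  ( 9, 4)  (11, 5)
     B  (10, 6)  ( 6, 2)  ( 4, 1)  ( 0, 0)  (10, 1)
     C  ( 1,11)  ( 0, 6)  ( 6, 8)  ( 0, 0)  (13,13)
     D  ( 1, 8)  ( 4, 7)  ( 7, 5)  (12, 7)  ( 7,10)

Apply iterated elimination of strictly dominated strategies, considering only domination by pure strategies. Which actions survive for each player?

Survivors P1:{A,B,C} P2:{P,T}

P2 drop Q (P beats it: A:11>9 B:6>2 C:11>6 D:8>7)
P2 drop R (P beats it: A:11>7 B:6>1 C:11>8 D:8>5)
P2 drop S (P beats it: A:11>4 B:6>0 C:11>0 D:8>7)
P1 drop D (A beats it: P:9>1 T:11>7)
P1→{A,B,C} P2→{P,T}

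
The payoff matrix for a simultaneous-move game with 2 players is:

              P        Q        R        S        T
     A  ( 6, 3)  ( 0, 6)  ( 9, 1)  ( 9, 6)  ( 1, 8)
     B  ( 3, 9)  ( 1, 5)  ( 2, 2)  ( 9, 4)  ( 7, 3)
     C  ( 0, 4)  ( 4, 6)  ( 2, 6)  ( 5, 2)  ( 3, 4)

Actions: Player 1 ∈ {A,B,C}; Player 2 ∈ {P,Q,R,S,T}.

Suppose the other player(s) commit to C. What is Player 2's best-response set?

u_2(P vs C) = 4
u_2(Q vs C) = 6
u_2(R vs C) = 6
u_2(S vs C) = 2
u_2(T vs C) = 4
max payoff 6 at {Q,R}

P2 best: {Q,R}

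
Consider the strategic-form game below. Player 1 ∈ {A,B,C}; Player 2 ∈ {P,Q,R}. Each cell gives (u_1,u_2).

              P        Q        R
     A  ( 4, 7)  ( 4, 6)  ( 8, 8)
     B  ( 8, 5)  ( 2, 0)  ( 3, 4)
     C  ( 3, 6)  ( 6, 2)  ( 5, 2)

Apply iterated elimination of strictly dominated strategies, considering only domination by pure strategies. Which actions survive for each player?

IESDS → P1:{A,B} P2:{P,R}

P2 drop Q (P beats it: A:7>6 B:5>0 C:6>2)
P1 drop C (A beats it: P:4>3 R:8>5)
P1→{A,B} P2→{P,R}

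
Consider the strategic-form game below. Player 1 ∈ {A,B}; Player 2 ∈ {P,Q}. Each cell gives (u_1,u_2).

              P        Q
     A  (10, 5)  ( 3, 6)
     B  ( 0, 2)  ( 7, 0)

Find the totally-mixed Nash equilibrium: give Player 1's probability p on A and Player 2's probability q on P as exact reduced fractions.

(p,q) = (2/3, 2/7)

P1 indiff ⇒ q·10+(1-q)·3 = q·0+(1-q)·7 ⇒ q(10) = (1-q)(4) ⇒ q = 2/7
P2 indiff ⇒ p·5+(1-p)·2 = p·6+(1-p)·0 ⇒ p(-1) = (1-p)(-2) ⇒ p = 2/3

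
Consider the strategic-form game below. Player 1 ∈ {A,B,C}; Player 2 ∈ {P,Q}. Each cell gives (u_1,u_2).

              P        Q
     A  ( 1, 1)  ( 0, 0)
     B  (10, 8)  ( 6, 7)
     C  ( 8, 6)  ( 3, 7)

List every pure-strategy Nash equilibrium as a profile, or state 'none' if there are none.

(A,P): not NE [P1→B gives 10>1]
(A,Q): not NE [P1→B gives 6>0; P2→P gives 1>0]
(B,P): NE
(B,Q): not NE [P2→P gives 8>7]
(C,P): not NE [P1→B gives 10>8; P2→Q gives 7>6]
(C,Q): not NE [P1→B gives 6>3]

NE set: (B,P)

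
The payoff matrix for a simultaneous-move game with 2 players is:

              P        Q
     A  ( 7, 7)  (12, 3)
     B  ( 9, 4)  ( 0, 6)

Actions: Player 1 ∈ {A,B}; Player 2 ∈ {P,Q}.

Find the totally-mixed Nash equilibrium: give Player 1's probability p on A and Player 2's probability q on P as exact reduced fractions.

(p,q) = (1/3, 6/7)

P1 indiff ⇒ q·7+(1-q)·12 = q·9+(1-q)·0 ⇒ q(-2) = (1-q)(-12) ⇒ q = 6/7
P2 indiff ⇒ p·7+(1-p)·4 = p·3+(1-p)·6 ⇒ p(4) = (1-p)(2) ⇒ p = 1/3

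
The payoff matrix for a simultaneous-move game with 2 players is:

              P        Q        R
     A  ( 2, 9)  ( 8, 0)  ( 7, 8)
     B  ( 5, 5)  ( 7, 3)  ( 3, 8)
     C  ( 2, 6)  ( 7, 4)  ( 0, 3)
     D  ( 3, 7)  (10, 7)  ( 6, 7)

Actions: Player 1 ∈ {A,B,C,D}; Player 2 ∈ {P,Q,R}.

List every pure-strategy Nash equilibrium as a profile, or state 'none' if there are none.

NE set: (D,Q)

(A,P): not NE [P1→B gives 5>2]
(A,Q): not NE [P1→D gives 10>8; P2→P gives 9>0]
(A,R): not NE [P2→P gives 9>8]
(B,P): not NE [P2→R gives 8>5]
(B,Q): not NE [P1→D gives 10>7; P2→R gives 8>3]
(B,R): not NE [P1→A gives 7>3]
(C,P): not NE [P1→B gives 5>2]
(C,Q): not NE [P1→D gives 10>7; P2→P gives 6>4]
(C,R): not NE [P1→A gives 7>0; P2→P gives 6>3]
(D,P): not NE [P1→B gives 5>3]
(D,Q): NE
(D,R): not NE [P1→A gives 7>6]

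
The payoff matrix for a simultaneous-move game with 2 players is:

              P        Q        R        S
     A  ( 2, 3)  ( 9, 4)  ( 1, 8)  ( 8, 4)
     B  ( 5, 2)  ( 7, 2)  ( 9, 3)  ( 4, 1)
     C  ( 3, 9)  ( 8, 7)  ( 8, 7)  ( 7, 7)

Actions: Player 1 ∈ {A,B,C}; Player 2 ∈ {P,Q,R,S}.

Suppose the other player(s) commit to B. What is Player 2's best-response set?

P2 best: {R}

u_2(P vs B) = 2
u_2(Q vs B) = 2
u_2(R vs B) = 3
u_2(S vs B) = 1
max payoff 3 at {R}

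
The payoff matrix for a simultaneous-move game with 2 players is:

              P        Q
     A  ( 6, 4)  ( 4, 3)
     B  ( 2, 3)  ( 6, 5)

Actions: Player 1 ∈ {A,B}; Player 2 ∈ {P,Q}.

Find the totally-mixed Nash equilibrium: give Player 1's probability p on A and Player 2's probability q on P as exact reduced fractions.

P1 indiff ⇒ q·6+(1-q)·4 = q·2+(1-q)·6 ⇒ q(4) = (1-q)(2) ⇒ q = 1/3
P2 indiff ⇒ p·4+(1-p)·3 = p·3+(1-p)·5 ⇒ p(1) = (1-p)(2) ⇒ p = 2/3

p=2/3, q=1/3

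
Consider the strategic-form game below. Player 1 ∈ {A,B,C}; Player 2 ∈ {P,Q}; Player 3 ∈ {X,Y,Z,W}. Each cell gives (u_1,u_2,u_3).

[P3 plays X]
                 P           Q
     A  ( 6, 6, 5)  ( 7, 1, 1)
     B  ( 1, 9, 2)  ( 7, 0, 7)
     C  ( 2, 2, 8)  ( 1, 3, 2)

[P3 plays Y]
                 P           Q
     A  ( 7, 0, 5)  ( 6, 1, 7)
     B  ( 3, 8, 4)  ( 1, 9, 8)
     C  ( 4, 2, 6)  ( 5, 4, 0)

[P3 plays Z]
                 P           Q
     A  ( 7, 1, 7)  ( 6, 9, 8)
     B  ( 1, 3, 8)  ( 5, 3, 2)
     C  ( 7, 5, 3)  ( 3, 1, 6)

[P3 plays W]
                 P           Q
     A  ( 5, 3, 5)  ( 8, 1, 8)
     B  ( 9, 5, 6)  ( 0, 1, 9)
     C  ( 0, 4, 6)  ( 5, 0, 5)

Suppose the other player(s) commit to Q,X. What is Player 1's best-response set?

u_1(A vs Q,X) = 7
u_1(B vs Q,X) = 7
u_1(C vs Q,X) = 1
max payoff 7 at {A,B}

P1 best: {A,B}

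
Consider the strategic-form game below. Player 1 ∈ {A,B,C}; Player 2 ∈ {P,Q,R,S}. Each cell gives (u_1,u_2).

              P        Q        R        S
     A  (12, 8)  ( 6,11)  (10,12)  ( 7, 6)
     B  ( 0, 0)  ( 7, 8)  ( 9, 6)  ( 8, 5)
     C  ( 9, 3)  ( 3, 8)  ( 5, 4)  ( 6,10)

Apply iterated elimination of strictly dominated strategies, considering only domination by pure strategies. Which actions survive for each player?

P1 drop C (A beats it: P:12>9 Q:6>3 R:10>5 S:7>6)
P2 drop P (Q beats it: A:11>8 B:8>0)
P2 drop S (Q beats it: A:11>6 B:8>5)
P1→{A,B} P2→{Q,R}

Survivors P1:{A,B} P2:{Q,R}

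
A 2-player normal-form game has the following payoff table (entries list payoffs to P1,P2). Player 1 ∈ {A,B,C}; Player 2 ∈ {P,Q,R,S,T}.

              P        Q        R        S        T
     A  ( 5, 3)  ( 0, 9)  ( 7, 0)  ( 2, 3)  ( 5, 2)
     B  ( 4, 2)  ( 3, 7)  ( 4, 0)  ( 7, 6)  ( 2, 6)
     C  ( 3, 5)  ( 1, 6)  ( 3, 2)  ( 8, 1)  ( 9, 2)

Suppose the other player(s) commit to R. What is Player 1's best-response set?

P1 best: {A}

u_1(A vs R) = 7
u_1(B vs R) = 4
u_1(C vs R) = 3
max payoff 7 at {A}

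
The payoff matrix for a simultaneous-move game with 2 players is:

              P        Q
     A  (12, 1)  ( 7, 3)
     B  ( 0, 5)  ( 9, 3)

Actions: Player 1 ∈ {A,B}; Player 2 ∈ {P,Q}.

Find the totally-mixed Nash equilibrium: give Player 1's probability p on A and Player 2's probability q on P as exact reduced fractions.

P1 indiff ⇒ q·12+(1-q)·7 = q·0+(1-q)·9 ⇒ q(12) = (1-q)(2) ⇒ q = 1/7
P2 indiff ⇒ p·1+(1-p)·5 = p·3+(1-p)·3 ⇒ p(-2) = (1-p)(-2) ⇒ p = 1/2

p=1/2, q=1/7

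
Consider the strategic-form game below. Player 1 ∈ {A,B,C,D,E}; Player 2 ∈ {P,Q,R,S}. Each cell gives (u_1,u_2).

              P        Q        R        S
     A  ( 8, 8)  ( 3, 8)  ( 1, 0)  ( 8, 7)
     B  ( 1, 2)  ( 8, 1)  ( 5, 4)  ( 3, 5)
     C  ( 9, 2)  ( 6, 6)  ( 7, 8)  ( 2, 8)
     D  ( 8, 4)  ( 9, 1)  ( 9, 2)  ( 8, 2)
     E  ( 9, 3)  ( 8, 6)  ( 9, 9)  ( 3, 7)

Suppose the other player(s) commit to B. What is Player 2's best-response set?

u_2(P vs B) = 2
u_2(Q vs B) = 1
u_2(R vs B) = 4
u_2(S vs B) = 5
max payoff 5 at {S}

BR_2 = {S}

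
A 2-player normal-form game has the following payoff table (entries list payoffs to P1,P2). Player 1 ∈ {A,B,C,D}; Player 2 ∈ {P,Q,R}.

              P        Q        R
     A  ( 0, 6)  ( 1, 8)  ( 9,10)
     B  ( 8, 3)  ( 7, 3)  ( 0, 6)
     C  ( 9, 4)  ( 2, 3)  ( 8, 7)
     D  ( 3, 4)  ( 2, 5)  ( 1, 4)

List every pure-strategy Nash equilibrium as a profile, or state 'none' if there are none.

PSNE = {(A,R)}

(A,P): not NE [P1→C gives 9>0; P2→R gives 10>6]
(A,Q): not NE [P1→B gives 7>1; P2→R gives 10>8]
(A,R): NE
(B,P): not NE [P1→C gives 9>8; P2→R gives 6>3]
(B,Q): not NE [P2→R gives 6>3]
(B,R): not NE [P1→A gives 9>0]
(C,P): not NE [P2→R gives 7>4]
(C,Q): not NE [P1→B gives 7>2; P2→R gives 7>3]
(C,R): not NE [P1→A gives 9>8]
(D,P): not NE [P1→C gives 9>3; P2→Q gives 5>4]
(D,Q): not NE [P1→B gives 7>2]
(D,R): not NE [P1→A gives 9>1; P2→Q gives 5>4]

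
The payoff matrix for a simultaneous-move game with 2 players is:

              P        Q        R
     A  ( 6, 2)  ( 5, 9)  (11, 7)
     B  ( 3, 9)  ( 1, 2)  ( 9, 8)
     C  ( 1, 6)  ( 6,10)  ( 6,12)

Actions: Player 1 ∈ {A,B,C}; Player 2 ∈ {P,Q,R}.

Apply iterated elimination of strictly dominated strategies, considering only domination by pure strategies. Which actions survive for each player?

P1 drop B (A beats it: P:6>3 Q:5>1 R:11>9)
P2 drop P (Q beats it: A:9>2 C:10>6)
P1→{A,C} P2→{Q,R}

Survivors P1:{A,C} P2:{Q,R}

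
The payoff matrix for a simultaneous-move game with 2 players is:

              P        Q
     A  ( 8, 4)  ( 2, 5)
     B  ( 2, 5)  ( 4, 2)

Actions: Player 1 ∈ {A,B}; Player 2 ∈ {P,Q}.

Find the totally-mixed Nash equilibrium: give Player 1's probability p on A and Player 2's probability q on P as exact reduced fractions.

p=3/4, q=1/4

P1 indiff ⇒ q·8+(1-q)·2 = q·2+(1-q)·4 ⇒ q(6) = (1-q)(2) ⇒ q = 1/4
P2 indiff ⇒ p·4+(1-p)·5 = p·5+(1-p)·2 ⇒ p(-1) = (1-p)(-3) ⇒ p = 3/4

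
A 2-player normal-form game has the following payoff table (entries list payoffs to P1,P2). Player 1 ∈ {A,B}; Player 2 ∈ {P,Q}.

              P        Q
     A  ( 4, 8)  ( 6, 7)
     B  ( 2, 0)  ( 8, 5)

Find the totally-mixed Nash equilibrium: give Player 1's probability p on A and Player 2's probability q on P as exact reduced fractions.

p=5/6, q=1/2

P1 indiff ⇒ q·4+(1-q)·6 = q·2+(1-q)·8 ⇒ q(2) = (1-q)(2) ⇒ q = 1/2
P2 indiff ⇒ p·8+(1-p)·0 = p·7+(1-p)·5 ⇒ p(1) = (1-p)(5) ⇒ p = 5/6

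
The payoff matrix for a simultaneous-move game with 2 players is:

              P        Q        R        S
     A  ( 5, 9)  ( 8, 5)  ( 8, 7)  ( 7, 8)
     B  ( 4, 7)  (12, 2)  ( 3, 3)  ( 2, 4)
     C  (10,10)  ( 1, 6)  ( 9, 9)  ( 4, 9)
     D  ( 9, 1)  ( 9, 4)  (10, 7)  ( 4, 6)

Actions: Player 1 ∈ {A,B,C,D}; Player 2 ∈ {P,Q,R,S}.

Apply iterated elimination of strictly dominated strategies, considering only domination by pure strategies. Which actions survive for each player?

IESDS → P1:{A,C,D} P2:{P,R,S}

P2 drop Q (R beats it: A:7>5 B:3>2 C:9>6 D:7>4)
P1 drop B (A beats it: P:5>4 R:8>3 S:7>2)
P1→{A,C,D} P2→{P,R,S}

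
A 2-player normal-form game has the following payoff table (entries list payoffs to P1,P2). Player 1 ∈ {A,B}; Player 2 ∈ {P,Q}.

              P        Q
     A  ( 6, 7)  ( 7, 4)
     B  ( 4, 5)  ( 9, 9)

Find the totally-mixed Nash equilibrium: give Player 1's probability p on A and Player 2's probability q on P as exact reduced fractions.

P1 indiff ⇒ q·6+(1-q)·7 = q·4+(1-q)·9 ⇒ q(2) = (1-q)(2) ⇒ q = 1/2
P2 indiff ⇒ p·7+(1-p)·5 = p·4+(1-p)·9 ⇒ p(3) = (1-p)(4) ⇒ p = 4/7

P1 mixes 4/7 on A; P2 mixes 1/2 on P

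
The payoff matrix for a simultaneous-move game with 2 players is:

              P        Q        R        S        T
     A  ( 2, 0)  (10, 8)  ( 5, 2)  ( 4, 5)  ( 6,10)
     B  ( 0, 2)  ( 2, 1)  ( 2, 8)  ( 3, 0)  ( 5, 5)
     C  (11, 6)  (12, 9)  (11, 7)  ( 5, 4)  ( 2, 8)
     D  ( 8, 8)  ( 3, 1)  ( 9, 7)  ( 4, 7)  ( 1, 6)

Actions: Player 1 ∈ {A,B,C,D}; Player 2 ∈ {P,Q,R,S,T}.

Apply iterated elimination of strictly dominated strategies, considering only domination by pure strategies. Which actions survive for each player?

Remaining: P1:{A,C} P2:{Q,T}

P1 drop B (A beats it: P:2>0 Q:10>2 R:5>2 S:4>3 T:6>5)
P1 drop D (C beats it: P:11>8 Q:12>3 R:11>9 S:5>4 T:2>1)
P2 drop P (Q beats it: A:8>0 C:9>6)
P2 drop R (Q beats it: A:8>2 C:9>7)
P2 drop S (Q beats it: A:8>5 C:9>4)
P1→{A,C} P2→{Q,T}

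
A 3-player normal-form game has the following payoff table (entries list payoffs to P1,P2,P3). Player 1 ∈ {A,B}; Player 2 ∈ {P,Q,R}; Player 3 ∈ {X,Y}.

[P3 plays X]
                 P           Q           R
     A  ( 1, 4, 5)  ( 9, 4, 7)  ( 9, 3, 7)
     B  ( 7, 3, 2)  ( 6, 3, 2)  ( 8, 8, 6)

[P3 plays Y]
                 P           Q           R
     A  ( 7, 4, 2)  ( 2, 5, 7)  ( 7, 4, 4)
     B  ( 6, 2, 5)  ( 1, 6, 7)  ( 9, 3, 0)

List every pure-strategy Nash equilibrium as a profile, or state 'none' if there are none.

NE set: (A,Q,X), (A,Q,Y)

(A,P,X): not NE [P1→B gives 7>1]
(A,P,Y): not NE [P2→Q gives 5>4; P3→X gives 5>2]
(A,Q,X): NE
(A,Q,Y): NE
(A,R,X): not NE [P2→Q gives 4>3]
(A,R,Y): not NE [P1→B gives 9>7; P2→Q gives 5>4; P3→X gives 7>4]
(B,P,X): not NE [P2→R gives 8>3; P3→Y gives 5>2]
(B,P,Y): not NE [P1→A gives 7>6; P2→Q gives 6>2]
(B,Q,X): not NE [P1→A gives 9>6; P2→R gives 8>3; P3→Y gives 7>2]
(B,Q,Y): not NE [P1→A gives 2>1]
(B,R,X): not NE [P1→A gives 9>8]
(B,R,Y): not NE [P2→Q gives 6>3; P3→X gives 6>0]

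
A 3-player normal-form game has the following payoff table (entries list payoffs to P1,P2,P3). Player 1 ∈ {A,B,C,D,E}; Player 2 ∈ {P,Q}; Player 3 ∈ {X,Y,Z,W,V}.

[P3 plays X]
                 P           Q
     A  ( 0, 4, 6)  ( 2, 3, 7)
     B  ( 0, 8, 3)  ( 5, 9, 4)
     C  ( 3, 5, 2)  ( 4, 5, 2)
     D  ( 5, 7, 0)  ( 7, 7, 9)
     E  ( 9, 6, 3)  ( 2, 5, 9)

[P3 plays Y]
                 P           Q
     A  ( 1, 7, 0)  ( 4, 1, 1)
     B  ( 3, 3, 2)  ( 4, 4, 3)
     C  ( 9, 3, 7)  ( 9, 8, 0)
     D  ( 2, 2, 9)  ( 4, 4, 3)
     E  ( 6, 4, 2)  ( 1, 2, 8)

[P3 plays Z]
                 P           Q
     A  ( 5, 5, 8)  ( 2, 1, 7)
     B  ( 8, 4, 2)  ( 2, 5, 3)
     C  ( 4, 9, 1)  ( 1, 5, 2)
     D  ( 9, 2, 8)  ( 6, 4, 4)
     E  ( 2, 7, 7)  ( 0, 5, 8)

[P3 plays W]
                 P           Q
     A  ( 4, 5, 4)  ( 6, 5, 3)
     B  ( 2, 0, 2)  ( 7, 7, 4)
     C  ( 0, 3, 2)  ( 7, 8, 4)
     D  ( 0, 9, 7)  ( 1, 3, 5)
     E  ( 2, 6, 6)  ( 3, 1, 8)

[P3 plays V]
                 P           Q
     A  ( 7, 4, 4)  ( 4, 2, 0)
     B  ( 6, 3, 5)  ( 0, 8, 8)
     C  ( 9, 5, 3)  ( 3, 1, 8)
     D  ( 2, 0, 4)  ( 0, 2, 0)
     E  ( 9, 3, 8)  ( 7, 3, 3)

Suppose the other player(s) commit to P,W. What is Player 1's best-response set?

argmax u_1 = {A}

u_1(A vs P,W) = 4
u_1(B vs P,W) = 2
u_1(C vs P,W) = 0
u_1(D vs P,W) = 0
u_1(E vs P,W) = 2
max payoff 4 at {A}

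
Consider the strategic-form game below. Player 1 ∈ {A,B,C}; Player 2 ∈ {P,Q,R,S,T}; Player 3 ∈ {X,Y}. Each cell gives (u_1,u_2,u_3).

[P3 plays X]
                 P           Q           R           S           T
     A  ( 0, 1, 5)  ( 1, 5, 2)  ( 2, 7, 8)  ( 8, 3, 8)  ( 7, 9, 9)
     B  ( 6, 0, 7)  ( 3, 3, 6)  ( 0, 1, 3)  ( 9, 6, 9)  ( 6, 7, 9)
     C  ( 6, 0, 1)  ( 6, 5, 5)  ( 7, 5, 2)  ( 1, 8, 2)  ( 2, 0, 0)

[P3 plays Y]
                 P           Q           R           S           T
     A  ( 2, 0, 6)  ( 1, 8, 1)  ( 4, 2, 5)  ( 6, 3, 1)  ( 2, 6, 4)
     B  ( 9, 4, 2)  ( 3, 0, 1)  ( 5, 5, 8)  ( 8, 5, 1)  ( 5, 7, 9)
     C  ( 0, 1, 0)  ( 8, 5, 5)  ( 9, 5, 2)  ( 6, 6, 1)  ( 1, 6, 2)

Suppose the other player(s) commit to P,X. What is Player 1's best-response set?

argmax u_1 = {B,C}

u_1(A vs P,X) = 0
u_1(B vs P,X) = 6
u_1(C vs P,X) = 6
max payoff 6 at {B,C}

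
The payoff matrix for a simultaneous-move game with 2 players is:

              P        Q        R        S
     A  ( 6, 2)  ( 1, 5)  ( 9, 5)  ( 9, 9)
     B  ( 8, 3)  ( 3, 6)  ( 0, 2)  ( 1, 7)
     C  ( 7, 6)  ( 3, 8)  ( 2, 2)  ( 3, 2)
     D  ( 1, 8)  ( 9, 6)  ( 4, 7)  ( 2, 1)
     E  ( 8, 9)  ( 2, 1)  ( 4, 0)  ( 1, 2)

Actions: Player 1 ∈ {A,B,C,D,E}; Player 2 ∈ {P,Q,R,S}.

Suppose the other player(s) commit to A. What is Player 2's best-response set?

argmax u_2 = {S}

u_2(P vs A) = 2
u_2(Q vs A) = 5
u_2(R vs A) = 5
u_2(S vs A) = 9
max payoff 9 at {S}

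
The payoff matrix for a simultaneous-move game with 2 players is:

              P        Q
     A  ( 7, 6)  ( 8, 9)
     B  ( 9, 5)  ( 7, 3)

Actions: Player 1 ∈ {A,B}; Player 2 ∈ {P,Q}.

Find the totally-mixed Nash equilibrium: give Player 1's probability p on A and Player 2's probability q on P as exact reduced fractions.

P1 mixes 2/5 on A; P2 mixes 1/3 on P

P1 indiff ⇒ q·7+(1-q)·8 = q·9+(1-q)·7 ⇒ q(-2) = (1-q)(-1) ⇒ q = 1/3
P2 indiff ⇒ p·6+(1-p)·5 = p·9+(1-p)·3 ⇒ p(-3) = (1-p)(-2) ⇒ p = 2/5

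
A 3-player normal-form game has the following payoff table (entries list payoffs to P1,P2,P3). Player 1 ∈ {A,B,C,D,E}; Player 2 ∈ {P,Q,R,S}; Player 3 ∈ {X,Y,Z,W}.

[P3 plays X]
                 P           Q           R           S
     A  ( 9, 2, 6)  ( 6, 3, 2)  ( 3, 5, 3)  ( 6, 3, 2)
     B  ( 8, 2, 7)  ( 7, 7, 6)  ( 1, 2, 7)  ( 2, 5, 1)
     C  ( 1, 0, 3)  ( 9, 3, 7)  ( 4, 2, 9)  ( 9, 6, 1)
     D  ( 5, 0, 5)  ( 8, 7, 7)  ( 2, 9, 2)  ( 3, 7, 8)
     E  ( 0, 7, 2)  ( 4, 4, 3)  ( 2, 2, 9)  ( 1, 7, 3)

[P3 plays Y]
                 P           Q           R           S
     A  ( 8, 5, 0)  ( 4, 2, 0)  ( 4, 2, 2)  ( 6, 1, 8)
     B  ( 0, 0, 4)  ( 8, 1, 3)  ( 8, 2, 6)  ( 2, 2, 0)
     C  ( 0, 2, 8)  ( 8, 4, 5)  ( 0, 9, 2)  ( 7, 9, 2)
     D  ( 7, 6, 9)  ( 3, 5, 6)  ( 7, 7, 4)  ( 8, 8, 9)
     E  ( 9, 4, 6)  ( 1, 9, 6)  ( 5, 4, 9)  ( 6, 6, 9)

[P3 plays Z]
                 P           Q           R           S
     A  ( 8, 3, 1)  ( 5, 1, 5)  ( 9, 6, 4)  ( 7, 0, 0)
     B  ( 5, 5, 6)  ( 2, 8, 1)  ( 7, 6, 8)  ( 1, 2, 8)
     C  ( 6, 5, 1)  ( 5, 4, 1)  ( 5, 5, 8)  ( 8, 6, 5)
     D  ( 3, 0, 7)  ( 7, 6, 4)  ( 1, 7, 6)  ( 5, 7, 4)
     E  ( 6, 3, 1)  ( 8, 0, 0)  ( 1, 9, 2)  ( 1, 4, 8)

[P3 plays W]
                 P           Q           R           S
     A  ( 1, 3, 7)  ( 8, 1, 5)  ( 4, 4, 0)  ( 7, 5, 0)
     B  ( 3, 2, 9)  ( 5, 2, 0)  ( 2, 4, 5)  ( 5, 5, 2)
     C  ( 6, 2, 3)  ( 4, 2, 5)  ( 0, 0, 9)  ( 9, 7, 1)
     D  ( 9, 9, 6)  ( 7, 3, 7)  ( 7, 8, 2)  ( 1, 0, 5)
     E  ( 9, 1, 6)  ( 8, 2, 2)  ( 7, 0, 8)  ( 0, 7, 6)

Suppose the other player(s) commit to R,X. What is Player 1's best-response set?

P1 best: {C}

u_1(A vs R,X) = 3
u_1(B vs R,X) = 1
u_1(C vs R,X) = 4
u_1(D vs R,X) = 2
u_1(E vs R,X) = 2
max payoff 4 at {C}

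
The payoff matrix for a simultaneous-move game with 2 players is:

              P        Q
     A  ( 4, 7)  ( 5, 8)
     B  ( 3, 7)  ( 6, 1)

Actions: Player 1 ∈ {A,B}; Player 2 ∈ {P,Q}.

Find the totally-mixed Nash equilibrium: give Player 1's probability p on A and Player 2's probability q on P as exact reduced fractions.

p=6/7, q=1/2

P1 indiff ⇒ q·4+(1-q)·5 = q·3+(1-q)·6 ⇒ q(1) = (1-q)(1) ⇒ q = 1/2
P2 indiff ⇒ p·7+(1-p)·7 = p·8+(1-p)·1 ⇒ p(-1) = (1-p)(-6) ⇒ p = 6/7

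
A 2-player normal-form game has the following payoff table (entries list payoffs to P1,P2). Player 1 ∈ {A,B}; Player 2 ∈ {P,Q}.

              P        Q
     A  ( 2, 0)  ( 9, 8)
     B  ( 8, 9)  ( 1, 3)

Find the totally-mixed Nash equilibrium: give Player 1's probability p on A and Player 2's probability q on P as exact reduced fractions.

P1 indiff ⇒ q·2+(1-q)·9 = q·8+(1-q)·1 ⇒ q(-6) = (1-q)(-8) ⇒ q = 4/7
P2 indiff ⇒ p·0+(1-p)·9 = p·8+(1-p)·3 ⇒ p(-8) = (1-p)(-6) ⇒ p = 3/7

p=3/7, q=4/7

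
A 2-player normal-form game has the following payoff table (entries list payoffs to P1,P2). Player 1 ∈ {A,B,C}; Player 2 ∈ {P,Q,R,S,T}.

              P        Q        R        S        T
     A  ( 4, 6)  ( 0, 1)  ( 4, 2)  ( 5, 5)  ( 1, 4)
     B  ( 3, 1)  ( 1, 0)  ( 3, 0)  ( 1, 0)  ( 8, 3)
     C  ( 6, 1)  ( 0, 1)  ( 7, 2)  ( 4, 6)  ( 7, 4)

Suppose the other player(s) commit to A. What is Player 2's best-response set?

u_2(P vs A) = 6
u_2(Q vs A) = 1
u_2(R vs A) = 2
u_2(S vs A) = 5
u_2(T vs A) = 4
max payoff 6 at {P}

P2 best: {P}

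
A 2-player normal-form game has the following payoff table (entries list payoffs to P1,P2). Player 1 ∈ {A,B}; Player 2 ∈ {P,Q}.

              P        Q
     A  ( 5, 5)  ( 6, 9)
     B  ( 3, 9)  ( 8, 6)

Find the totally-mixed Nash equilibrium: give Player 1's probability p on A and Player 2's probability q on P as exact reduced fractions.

P1 mixes 3/7 on A; P2 mixes 1/2 on P

P1 indiff ⇒ q·5+(1-q)·6 = q·3+(1-q)·8 ⇒ q(2) = (1-q)(2) ⇒ q = 1/2
P2 indiff ⇒ p·5+(1-p)·9 = p·9+(1-p)·6 ⇒ p(-4) = (1-p)(-3) ⇒ p = 3/7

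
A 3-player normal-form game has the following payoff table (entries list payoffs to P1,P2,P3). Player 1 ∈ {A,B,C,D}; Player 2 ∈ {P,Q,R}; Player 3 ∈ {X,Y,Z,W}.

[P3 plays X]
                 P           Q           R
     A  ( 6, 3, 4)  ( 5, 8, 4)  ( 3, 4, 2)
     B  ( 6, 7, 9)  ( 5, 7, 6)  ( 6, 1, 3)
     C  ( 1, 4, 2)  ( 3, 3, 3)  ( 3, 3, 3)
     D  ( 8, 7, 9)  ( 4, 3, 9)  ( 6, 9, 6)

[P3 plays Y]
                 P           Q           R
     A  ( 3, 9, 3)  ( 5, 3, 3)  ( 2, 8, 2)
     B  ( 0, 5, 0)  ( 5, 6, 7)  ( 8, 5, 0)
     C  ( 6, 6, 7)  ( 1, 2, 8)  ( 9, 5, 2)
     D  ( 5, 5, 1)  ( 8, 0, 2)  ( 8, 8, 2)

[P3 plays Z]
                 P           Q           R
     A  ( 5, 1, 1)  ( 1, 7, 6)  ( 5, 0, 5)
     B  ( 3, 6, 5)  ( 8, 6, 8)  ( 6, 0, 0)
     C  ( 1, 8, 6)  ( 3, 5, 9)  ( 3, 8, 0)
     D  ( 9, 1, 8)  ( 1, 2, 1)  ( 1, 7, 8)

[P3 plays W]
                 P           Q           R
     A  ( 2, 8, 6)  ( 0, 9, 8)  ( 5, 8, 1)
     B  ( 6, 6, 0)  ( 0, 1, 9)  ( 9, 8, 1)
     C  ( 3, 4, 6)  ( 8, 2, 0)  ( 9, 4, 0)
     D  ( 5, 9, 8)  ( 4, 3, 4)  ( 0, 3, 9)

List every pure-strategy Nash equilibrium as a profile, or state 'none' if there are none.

(A,P,X): not NE [P1→D gives 8>6; P2→Q gives 8>3; P3→W gives 6>4]
(A,P,Y): not NE [P1→C gives 6>3; P3→W gives 6>3]
(A,P,Z): not NE [P1→D gives 9>5; P2→Q gives 7>1; P3→W gives 6>1]
(A,P,W): not NE [P1→B gives 6>2; P2→Q gives 9>8]
(A,Q,X): not NE [P3→W gives 8>4]
(A,Q,Y): not NE [P1→D gives 8>5; P2→P gives 9>3; P3→W gives 8>3]
(A,Q,Z): not NE [P1→B gives 8>1; P3→W gives 8>6]
(A,Q,W): not NE [P1→C gives 8>0]
(A,R,X): not NE [P1→D gives 6>3; P2→Q gives 8>4; P3→Z gives 5>2]
(A,R,Y): not NE [P1→C gives 9>2; P2→P gives 9>8; P3→Z gives 5>2]
(A,R,Z): not NE [P1→B gives 6>5; P2→Q gives 7>0]
(A,R,W): not NE [P1→C gives 9>5; P2→Q gives 9>8; P3→Z gives 5>1]
(B,P,X): not NE [P1→D gives 8>6]
(B,P,Y): not NE [P1→C gives 6>0; P2→Q gives 6>5; P3→X gives 9>0]
(B,P,Z): not NE [P1→D gives 9>3; P3→X gives 9>5]
(B,P,W): not NE [P2→R gives 8>6; P3→X gives 9>0]
(B,Q,X): not NE [P3→W gives 9>6]
(B,Q,Y): not NE [P1→D gives 8>5; P3→W gives 9>7]
(B,Q,Z): not NE [P3→W gives 9>8]
(B,Q,W): not NE [P1→C gives 8>0; P2→R gives 8>1]
(B,R,X): not NE [P2→Q gives 7>1]
(B,R,Y): not NE [P1→C gives 9>8; P2→Q gives 6>5; P3→X gives 3>0]
(B,R,Z): not NE [P2→Q gives 6>0; P3→X gives 3>0]
(B,R,W): not NE [P3→X gives 3>1]
(C,P,X): not NE [P1→D gives 8>1; P3→Y gives 7>2]
(C,P,Y): NE
(C,P,Z): not NE [P1→D gives 9>1; P3→Y gives 7>6]
(C,P,W): not NE [P1→B gives 6>3; P3→Y gives 7>6]
(C,Q,X): not NE [P1→B gives 5>3; P2→P gives 4>3; P3→Z gives 9>3]
(C,Q,Y): not NE [P1→D gives 8>1; P2→P gives 6>2; P3→Z gives 9>8]
(C,Q,Z): not NE [P1→B gives 8>3; P2→R gives 8>5]
(C,Q,W): not NE [P2→R gives 4>2; P3→Z gives 9>0]
(C,R,X): not NE [P1→D gives 6>3; P2→P gives 4>3]
(C,R,Y): not NE [P2→P gives 6>5; P3→X gives 3>2]
(C,R,Z): not NE [P1→B gives 6>3; P3→X gives 3>0]
(C,R,W): not NE [P3→X gives 3>0]
(D,P,X): not NE [P2→R gives 9>7]
(D,P,Y): not NE [P1→C gives 6>5; P2→R gives 8>5; P3→X gives 9>1]
(D,P,Z): not NE [P2→R gives 7>1; P3→X gives 9>8]
(D,P,W): not NE [P1→B gives 6>5; P3→X gives 9>8]
(D,Q,X): not NE [P1→B gives 5>4; P2→R gives 9>3]
(D,Q,Y): not NE [P2→R gives 8>0; P3→X gives 9>2]
(D,Q,Z): not NE [P1→B gives 8>1; P2→R gives 7>2; P3→X gives 9>1]
(D,Q,W): not NE [P1→C gives 8>4; P2→P gives 9>3; P3→X gives 9>4]
(D,R,X): not NE [P3→W gives 9>6]
(D,R,Y): not NE [P1→C gives 9>8; P3→W gives 9>2]
(D,R,Z): not NE [P1→B gives 6>1; P3→W gives 9>8]
(D,R,W): not NE [P1→C gives 9>0; P2→P gives 9>3]

PSNE = {(C,P,Y)}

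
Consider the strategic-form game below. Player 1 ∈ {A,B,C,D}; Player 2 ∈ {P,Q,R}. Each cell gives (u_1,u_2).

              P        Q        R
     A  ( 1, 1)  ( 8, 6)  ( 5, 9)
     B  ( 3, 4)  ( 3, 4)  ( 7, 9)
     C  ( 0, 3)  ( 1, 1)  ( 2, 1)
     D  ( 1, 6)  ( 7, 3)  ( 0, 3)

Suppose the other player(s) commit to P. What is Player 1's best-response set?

argmax u_1 = {B}

u_1(A vs P) = 1
u_1(B vs P) = 3
u_1(C vs P) = 0
u_1(D vs P) = 1
max payoff 3 at {B}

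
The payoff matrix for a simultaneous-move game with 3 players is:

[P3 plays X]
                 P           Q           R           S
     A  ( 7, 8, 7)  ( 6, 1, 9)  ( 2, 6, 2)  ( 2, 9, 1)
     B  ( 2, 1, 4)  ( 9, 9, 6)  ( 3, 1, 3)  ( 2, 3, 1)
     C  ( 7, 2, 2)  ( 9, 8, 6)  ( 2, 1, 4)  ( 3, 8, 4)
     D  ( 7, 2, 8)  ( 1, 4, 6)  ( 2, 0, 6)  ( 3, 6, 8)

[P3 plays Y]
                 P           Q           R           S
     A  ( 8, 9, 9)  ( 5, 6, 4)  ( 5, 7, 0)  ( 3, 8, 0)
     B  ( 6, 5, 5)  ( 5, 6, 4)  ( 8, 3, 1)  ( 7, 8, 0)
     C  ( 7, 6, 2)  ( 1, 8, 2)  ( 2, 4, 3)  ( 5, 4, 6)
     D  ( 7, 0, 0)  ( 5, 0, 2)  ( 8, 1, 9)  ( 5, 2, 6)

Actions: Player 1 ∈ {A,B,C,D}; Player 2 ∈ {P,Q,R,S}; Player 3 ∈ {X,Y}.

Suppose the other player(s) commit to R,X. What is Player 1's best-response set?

u_1(A vs R,X) = 2
u_1(B vs R,X) = 3
u_1(C vs R,X) = 2
u_1(D vs R,X) = 2
max payoff 3 at {B}

P1 best: {B}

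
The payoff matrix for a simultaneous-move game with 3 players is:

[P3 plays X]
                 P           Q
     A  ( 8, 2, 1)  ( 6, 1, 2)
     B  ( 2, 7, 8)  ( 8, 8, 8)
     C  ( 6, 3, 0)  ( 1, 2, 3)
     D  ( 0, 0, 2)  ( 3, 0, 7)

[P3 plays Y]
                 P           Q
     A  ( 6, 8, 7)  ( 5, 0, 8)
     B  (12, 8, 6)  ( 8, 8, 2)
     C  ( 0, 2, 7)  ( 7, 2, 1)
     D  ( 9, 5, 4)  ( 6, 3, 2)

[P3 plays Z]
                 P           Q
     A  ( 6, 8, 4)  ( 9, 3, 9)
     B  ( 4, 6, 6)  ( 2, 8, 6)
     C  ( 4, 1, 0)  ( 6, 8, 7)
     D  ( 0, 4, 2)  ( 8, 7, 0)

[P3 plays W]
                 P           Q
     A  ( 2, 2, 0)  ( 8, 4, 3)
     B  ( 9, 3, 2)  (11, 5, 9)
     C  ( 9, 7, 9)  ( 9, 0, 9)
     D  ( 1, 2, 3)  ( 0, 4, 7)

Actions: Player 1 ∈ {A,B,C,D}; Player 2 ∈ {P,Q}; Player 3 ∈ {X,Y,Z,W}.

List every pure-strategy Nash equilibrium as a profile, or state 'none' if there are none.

(A,P,X): not NE [P3→Y gives 7>1]
(A,P,Y): not NE [P1→B gives 12>6]
(A,P,Z): not NE [P3→Y gives 7>4]
(A,P,W): not NE [P1→C gives 9>2; P2→Q gives 4>2; P3→Y gives 7>0]
(A,Q,X): not NE [P1→B gives 8>6; P2→P gives 2>1; P3→Z gives 9>2]
(A,Q,Y): not NE [P1→B gives 8>5; P2→P gives 8>0; P3→Z gives 9>8]
(A,Q,Z): not NE [P2→P gives 8>3]
(A,Q,W): not NE [P1→B gives 11>8; P3→Z gives 9>3]
(B,P,X): not NE [P1→A gives 8>2; P2→Q gives 8>7]
(B,P,Y): not NE [P3→X gives 8>6]
(B,P,Z): not NE [P1→A gives 6>4; P2→Q gives 8>6; P3→X gives 8>6]
(B,P,W): not NE [P2→Q gives 5>3; P3→X gives 8>2]
(B,Q,X): not NE [P3→W gives 9>8]
(B,Q,Y): not NE [P3→W gives 9>2]
(B,Q,Z): not NE [P1→A gives 9>2; P3→W gives 9>6]
(B,Q,W): NE
(C,P,X): not NE [P1→A gives 8>6; P3→W gives 9>0]
(C,P,Y): not NE [P1→B gives 12>0; P3→W gives 9>7]
(C,P,Z): not NE [P1→A gives 6>4; P2→Q gives 8>1; P3→W gives 9>0]
(C,P,W): NE
(C,Q,X): not NE [P1→B gives 8>1; P2→P gives 3>2; P3→W gives 9>3]
(C,Q,Y): not NE [P1→B gives 8>7; P3→W gives 9>1]
(C,Q,Z): not NE [P1→A gives 9>6; P3→W gives 9>7]
(C,Q,W): not NE [P1→B gives 11>9; P2→P gives 7>0]
(D,P,X): not NE [P1→A gives 8>0; P3→Y gives 4>2]
(D,P,Y): not NE [P1→B gives 12>9]
(D,P,Z): not NE [P1→A gives 6>0; P2→Q gives 7>4; P3→Y gives 4>2]
(D,P,W): not NE [P1→C gives 9>1; P2→Q gives 4>2; P3→Y gives 4>3]
(D,Q,X): not NE [P1→B gives 8>3]
(D,Q,Y): not NE [P1→B gives 8>6; P2→P gives 5>3; P3→W gives 7>2]
(D,Q,Z): not NE [P1→A gives 9>8; P3→W gives 7>0]
(D,Q,W): not NE [P1→B gives 11>0]

NE set: (B,Q,W), (C,P,W)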